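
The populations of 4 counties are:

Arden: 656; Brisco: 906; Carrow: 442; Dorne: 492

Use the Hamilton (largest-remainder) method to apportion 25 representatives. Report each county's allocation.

Standard divisor: 2496 ÷ 25 ≈ 99.84.
Standard quotas: Arden 6.571, Brisco 9.075, Carrow 4.427, Dorne 4.928.
Lower quotas: Arden 6, Brisco 9, Carrow 4, Dorne 4 (sum 23, leaving 2 seats).
Remainders in descending order: Dorne 0.928, Arden 0.571, Carrow 0.427, Brisco 0.075.
Largest remainders: Dorne, Arden receive the extra seats.

Arden 7; Brisco 9; Carrow 4; Dorne 5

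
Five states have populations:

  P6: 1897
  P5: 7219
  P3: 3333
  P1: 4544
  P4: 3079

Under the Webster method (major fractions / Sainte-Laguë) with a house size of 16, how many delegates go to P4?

2

Standard divisor 20072/16 ≈ 1254.5; standard quotas: P6 1.512, P5 5.754, P3 2.657, P1 3.622, P4 2.454.
Rounding to the nearest integer gives 2, 6, 3, 4, 2 = 17 seats, so the divisor must be adjusted.
With modified divisor 1288.2: modified quotas P6 1.473, P5 5.604, P3 2.587, P1 3.527, P4 2.390.
Rounding to the nearest integer: P6 1, P5 6, P3 3, P1 4, P4 2 (total 16).
P4 receives 2.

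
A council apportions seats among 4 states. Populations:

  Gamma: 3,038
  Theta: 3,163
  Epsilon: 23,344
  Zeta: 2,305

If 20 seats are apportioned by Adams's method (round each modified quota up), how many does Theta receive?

2

Standard divisor 31850/20 ≈ 1592.5; standard quotas: Gamma 1.908, Theta 1.986, Epsilon 14.659, Zeta 1.447.
Rounding up gives 2, 2, 15, 2 = 21 seats, so the divisor must be adjusted.
With modified divisor 1700: modified quotas Gamma 1.787, Theta 1.861, Epsilon 13.732, Zeta 1.356.
Rounding up: Gamma 2, Theta 2, Epsilon 14, Zeta 2 (total 20).
Theta receives 2.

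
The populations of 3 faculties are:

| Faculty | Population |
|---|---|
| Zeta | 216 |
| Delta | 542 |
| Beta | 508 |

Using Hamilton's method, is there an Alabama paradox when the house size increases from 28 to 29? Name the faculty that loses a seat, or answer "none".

none

At 28 seats: Zeta 5, Delta 12, Beta 11.
At 29 seats: Zeta 5, Delta 12, Beta 12.
No faculty's allocation decreased.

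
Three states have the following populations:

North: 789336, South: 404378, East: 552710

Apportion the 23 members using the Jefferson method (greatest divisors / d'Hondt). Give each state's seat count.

North=11, South=5, East=7

Standard divisor 1746424/23 ≈ 75931.478; standard quotas: North 10.395, South 5.326, East 7.279.
Rounding down gives 10, 5, 7 = 22 seats, so the divisor must be adjusted.
With modified divisor 70400: modified quotas North 11.212, South 5.744, East 7.851.
Rounding down: North 11, South 5, East 7 (total 23).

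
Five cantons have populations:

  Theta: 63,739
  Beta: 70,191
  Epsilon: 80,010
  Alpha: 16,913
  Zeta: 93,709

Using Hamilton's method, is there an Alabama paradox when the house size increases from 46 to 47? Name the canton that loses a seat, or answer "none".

At 46 seats: Theta 9, Beta 10, Epsilon 11, Alpha 3, Zeta 13.
At 47 seats: Theta 9, Beta 10, Epsilon 12, Alpha 2, Zeta 14.
Alpha drops from 3 to 2.

Alpha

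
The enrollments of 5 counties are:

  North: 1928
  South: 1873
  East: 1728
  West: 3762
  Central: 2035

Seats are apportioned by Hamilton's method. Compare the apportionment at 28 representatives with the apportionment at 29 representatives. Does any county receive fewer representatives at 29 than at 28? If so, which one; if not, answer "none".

At 28 seats: North 5, South 5, East 4, West 9, Central 5.
At 29 seats: North 5, South 5, East 4, West 10, Central 5.
No county's allocation decreased.

none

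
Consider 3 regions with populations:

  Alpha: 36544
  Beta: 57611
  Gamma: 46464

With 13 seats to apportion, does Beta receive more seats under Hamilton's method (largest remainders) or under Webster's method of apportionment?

Hamilton: Alpha 4, Beta 5, Gamma 4.
Webster: Alpha 3, Beta 6, Gamma 4.
Beta gets 5 under Hamilton and 6 under Webster.

Webster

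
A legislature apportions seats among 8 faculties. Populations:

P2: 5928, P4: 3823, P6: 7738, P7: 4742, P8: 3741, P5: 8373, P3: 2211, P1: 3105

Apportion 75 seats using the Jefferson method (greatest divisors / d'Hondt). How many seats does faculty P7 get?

Standard divisor 39661/75 ≈ 528.813; standard quotas: P2 11.210, P4 7.229, P6 14.633, P7 8.967, P8 7.074, P5 15.834, P3 4.181, P1 5.872.
Rounding down gives 11, 7, 14, 8, 7, 15, 4, 5 = 71 seats, so the divisor must be adjusted.
With modified divisor 500: modified quotas P2 11.856, P4 7.646, P6 15.476, P7 9.484, P8 7.482, P5 16.746, P3 4.422, P1 6.210.
Rounding down: P2 11, P4 7, P6 15, P7 9, P8 7, P5 16, P3 4, P1 6 (total 75).
P7 receives 9.

9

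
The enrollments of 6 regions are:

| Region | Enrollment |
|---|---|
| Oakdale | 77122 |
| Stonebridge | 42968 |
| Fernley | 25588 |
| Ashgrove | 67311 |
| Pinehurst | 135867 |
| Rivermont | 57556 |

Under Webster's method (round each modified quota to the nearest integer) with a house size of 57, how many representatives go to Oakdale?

11

Standard divisor 406412/57 ≈ 7130.035; standard quotas: Oakdale 10.816, Stonebridge 6.026, Fernley 3.589, Ashgrove 9.440, Pinehurst 19.056, Rivermont 8.072.
Rounding to the nearest integer gives Oakdale 11, Stonebridge 6, Fernley 4, Ashgrove 9, Pinehurst 19, Rivermont 8 — total 57, matching the house size, so no adjustment is needed.
Oakdale receives 11.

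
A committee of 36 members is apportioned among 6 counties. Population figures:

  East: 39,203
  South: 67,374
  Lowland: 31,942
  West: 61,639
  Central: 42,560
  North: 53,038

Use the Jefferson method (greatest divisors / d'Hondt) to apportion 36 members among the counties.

East=5; South=8; Lowland=4; West=8; Central=5; North=6

Standard divisor 295756/36 ≈ 8215.444; standard quotas: East 4.772, South 8.201, Lowland 3.888, West 7.503, Central 5.180, North 6.456.
Rounding down gives 4, 8, 3, 7, 5, 6 = 33 seats, so the divisor must be adjusted.
With modified divisor 7600: modified quotas East 5.158, South 8.865, Lowland 4.203, West 8.110, Central 5.600, North 6.979.
Rounding down: East 5, South 8, Lowland 4, West 8, Central 5, North 6 (total 36).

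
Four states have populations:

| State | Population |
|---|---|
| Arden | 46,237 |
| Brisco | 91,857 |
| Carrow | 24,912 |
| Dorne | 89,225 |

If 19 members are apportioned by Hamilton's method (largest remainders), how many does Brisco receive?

7

Total 252231; standard divisor 252231/19 ≈ 13275.316.
Standard quotas: Arden 3.4829, Brisco 6.9194, Carrow 1.8766, Dorne 6.7211.
Lower quotas: Arden 3, Brisco 6, Carrow 1, Dorne 6 (sum 16, leaving 3 seats).
Remainders in descending order: Brisco 0.9194, Carrow 0.8766, Dorne 0.7211, Arden 0.4829.
Largest remainders: Brisco, Carrow, Dorne receive the extra seats.
Brisco receives 7.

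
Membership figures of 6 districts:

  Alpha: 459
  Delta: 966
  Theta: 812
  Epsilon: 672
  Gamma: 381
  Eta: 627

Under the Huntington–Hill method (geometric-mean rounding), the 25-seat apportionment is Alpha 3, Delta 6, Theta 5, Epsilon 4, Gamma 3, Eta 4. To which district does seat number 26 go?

Epsilon

Priority for the next seat is population ÷ (√(s·(s+1))).
Priorities: Alpha 132.502, Delta 149.057, Theta 148.250, Epsilon 150.264, Gamma 109.985, Eta 140.201.
Highest priority: Epsilon.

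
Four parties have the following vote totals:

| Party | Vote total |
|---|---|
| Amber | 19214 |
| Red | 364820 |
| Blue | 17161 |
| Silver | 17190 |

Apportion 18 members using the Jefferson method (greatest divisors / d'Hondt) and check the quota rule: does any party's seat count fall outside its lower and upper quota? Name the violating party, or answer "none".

Red

Standard quotas: Amber 0.827, Red 15.695, Blue 0.738, Silver 0.740.
Jefferson allocation: Amber 0, Red 18, Blue 0, Silver 0.
Red has quota 15.695 (lower 15, upper 16) but receives 18 — outside the quota interval.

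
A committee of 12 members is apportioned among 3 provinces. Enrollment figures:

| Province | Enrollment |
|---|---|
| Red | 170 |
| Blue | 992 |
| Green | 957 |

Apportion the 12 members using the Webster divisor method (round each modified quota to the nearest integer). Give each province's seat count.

Standard divisor 2119/12 ≈ 176.583; standard quotas: Red 0.963, Blue 5.618, Green 5.420.
Rounding to the nearest integer gives Red 1, Blue 6, Green 5 — total 12, matching the house size, so no adjustment is needed.

Red=1, Blue=6, Green=5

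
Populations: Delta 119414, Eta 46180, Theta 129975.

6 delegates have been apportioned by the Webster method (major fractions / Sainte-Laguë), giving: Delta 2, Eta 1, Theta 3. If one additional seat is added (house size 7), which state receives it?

Priority for the next seat is population ÷ (current seats + 0.5).
Priorities: Delta 47765.600, Eta 30786.667, Theta 37135.714.
Highest priority: Delta.

Delta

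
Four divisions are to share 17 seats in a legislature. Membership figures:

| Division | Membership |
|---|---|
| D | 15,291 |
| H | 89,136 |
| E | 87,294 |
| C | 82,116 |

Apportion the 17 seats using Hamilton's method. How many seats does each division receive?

D=1, H=6, E=5, C=5

The standard divisor is 273837/17 ≈ 16108.059.
Standard quotas: D 0.9493, H 5.5336, E 5.4193, C 5.0978.
Lower quotas: D 0, H 5, E 5, C 5 (sum 15, leaving 2 seats).
Remainders in descending order: D 0.9493, H 0.5336, E 0.4193, C 0.0978.
Largest remainders: D, H receive the extra seats.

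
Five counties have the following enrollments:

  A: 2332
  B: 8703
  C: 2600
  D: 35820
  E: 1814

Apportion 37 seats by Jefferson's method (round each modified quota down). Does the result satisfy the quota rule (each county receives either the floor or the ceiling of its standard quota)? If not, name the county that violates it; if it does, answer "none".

Standard quotas: A 1.683, B 6.281, C 1.876, D 25.851, E 1.309.
Jefferson allocation: A 1, B 6, C 2, D 27, E 1.
D has quota 25.851 (lower 25, upper 26) but receives 27 — outside the quota interval.

D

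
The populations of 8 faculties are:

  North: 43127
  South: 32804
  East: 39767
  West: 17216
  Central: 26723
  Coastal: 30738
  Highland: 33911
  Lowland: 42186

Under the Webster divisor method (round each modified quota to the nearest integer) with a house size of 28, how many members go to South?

Standard divisor 266472/28 ≈ 9516.857; standard quotas: North 4.532, South 3.447, East 4.179, West 1.809, Central 2.808, Coastal 3.230, Highland 3.563, Lowland 4.433.
Rounding to the nearest integer gives North 5, South 3, East 4, West 2, Central 3, Coastal 3, Highland 4, Lowland 4 — total 28, matching the house size, so no adjustment is needed.
South receives 3.

3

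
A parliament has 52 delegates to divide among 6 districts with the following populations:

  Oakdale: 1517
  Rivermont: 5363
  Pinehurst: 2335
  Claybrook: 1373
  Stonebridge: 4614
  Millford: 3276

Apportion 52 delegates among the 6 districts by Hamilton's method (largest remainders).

The standard divisor is 18478/52 ≈ 355.346.
Standard quotas: Oakdale 4.2691, Rivermont 15.0923, Pinehurst 6.5711, Claybrook 3.8638, Stonebridge 12.9845, Millford 9.2192.
Lower quotas: Oakdale 4, Rivermont 15, Pinehurst 6, Claybrook 3, Stonebridge 12, Millford 9 (sum 49, leaving 3 seats).
Remainders in descending order: Stonebridge 0.9845, Claybrook 0.8638, Pinehurst 0.5711, Oakdale 0.2691, Millford 0.2192, Rivermont 0.0923.
Largest remainders: Stonebridge, Claybrook, Pinehurst receive the extra seats.

Oakdale 4, Rivermont 15, Pinehurst 7, Claybrook 4, Stonebridge 13, Millford 9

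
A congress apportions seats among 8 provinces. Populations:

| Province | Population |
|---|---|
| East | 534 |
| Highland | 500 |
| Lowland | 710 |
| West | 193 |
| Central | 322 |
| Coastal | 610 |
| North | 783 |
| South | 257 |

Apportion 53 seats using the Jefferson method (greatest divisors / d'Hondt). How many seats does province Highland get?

Standard divisor 3909/53 ≈ 73.755; standard quotas: East 7.240, Highland 6.779, Lowland 9.627, West 2.617, Central 4.366, Coastal 8.271, North 10.616, South 3.485.
Rounding down gives 7, 6, 9, 2, 4, 8, 10, 3 = 49 seats, so the divisor must be adjusted.
With modified divisor 67: modified quotas East 7.970, Highland 7.463, Lowland 10.597, West 2.881, Central 4.806, Coastal 9.104, North 11.687, South 3.836.
Rounding down: East 7, Highland 7, Lowland 10, West 2, Central 4, Coastal 9, North 11, South 3 (total 53).
Highland receives 7.

7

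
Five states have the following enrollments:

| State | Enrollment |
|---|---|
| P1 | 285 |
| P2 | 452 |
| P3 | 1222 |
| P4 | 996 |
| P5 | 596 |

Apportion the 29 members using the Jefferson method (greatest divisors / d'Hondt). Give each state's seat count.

Standard divisor 3551/29 ≈ 122.448; standard quotas: P1 2.328, P2 3.691, P3 9.980, P4 8.134, P5 4.867.
Rounding down gives 2, 3, 9, 8, 4 = 26 seats, so the divisor must be adjusted.
With modified divisor 112: modified quotas P1 2.545, P2 4.036, P3 10.911, P4 8.893, P5 5.321.
Rounding down: P1 2, P2 4, P3 10, P4 8, P5 5 (total 29).

P1=2, P2=4, P3=10, P4=8, P5=5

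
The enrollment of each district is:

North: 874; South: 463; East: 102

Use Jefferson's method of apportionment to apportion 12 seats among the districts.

Standard divisor 1439/12 ≈ 119.917; standard quotas: North 7.288, South 3.861, East 0.851.
Rounding down gives 7, 3, 0 = 10 seats, so the divisor must be adjusted.
With modified divisor 106: modified quotas North 8.245, South 4.368, East 0.962.
Rounding down: North 8, South 4, East 0 (total 12).

North 8, South 4, East 0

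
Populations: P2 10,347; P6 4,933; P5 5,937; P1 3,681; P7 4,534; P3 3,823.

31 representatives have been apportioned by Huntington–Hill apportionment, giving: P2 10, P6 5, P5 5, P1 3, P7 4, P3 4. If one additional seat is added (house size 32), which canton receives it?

Priority for the next seat is population ÷ (√(s·(s+1))).
Priorities: P2 986.548, P6 900.638, P5 1083.943, P1 1062.613, P7 1013.833, P3 854.849.
Highest priority: P5.

P5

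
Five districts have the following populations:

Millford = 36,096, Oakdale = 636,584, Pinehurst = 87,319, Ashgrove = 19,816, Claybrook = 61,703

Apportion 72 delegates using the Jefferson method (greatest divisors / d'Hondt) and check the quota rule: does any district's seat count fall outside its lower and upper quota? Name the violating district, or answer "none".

Standard quotas: Millford 3.088, Oakdale 54.466, Pinehurst 7.471, Ashgrove 1.695, Claybrook 5.279.
Jefferson allocation: Millford 3, Oakdale 56, Pinehurst 7, Ashgrove 1, Claybrook 5.
Oakdale has quota 54.466 (lower 54, upper 55) but receives 56 — outside the quota interval.

Oakdale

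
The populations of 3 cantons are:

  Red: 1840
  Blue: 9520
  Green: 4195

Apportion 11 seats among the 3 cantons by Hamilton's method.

The standard divisor is 15555/11 ≈ 1414.091.
Standard quotas: Red 1.3012, Blue 6.7322, Green 2.9666.
Lower quotas: Red 1, Blue 6, Green 2 (sum 9, leaving 2 seats).
Remainders in descending order: Green 0.9666, Blue 0.7322, Red 0.3012.
The surplus seats go to Green, Blue.

Red=1, Blue=7, Green=3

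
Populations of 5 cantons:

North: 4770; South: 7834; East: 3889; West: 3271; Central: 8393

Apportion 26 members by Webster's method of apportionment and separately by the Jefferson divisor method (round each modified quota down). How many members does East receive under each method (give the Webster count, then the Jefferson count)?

4 and 3

Webster: North 4, South 7, East 4, West 3, Central 8.
Jefferson: North 4, South 8, East 3, West 3, Central 8.
East gets 4 under Webster and 3 under Jefferson.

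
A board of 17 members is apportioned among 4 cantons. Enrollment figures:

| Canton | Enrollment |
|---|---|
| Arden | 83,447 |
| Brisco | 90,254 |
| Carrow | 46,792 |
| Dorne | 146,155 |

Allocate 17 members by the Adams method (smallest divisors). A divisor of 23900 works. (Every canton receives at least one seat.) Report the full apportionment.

Arden 4; Brisco 4; Carrow 2; Dorne 7

With modified divisor 23900: modified quotas Arden 3.492, Brisco 3.776, Carrow 1.958, Dorne 6.115.
Rounding up: Arden 4, Brisco 4, Carrow 2, Dorne 7 (total 17).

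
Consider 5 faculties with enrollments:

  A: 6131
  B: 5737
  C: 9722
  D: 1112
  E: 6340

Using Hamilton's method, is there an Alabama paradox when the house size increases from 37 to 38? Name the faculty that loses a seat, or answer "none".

At 37 seats: A 8, B 7, C 12, D 2, E 8.
At 38 seats: A 8, B 8, C 13, D 1, E 8.
D drops from 2 to 1.

D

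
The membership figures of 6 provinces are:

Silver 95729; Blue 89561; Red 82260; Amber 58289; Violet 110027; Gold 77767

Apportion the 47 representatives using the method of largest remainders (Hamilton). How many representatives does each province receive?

Silver: 9, Blue: 8, Red: 8, Amber: 5, Violet: 10, Gold: 7

Total 513633; standard divisor 513633/47 ≈ 10928.362.
Standard quotas: Silver 8.7597, Blue 8.1953, Red 7.5272, Amber 5.3337, Violet 10.0680, Gold 7.1161.
Lower quotas: Silver 8, Blue 8, Red 7, Amber 5, Violet 10, Gold 7 (sum 45, leaving 2 seats).
Remainders in descending order: Silver 0.7597, Red 0.5272, Amber 0.3337, Blue 0.1953, Gold 0.1161, Violet 0.0680.
The surplus seats go to Silver, Red.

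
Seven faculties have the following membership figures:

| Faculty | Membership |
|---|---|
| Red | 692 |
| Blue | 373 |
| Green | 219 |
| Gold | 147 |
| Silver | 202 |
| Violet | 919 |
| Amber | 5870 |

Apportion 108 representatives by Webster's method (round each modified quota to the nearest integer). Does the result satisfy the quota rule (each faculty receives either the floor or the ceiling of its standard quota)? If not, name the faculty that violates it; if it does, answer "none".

Amber

Standard quotas: Red 8.874, Blue 4.783, Green 2.808, Gold 1.885, Silver 2.590, Violet 11.785, Amber 75.274.
Webster allocation: Red 9, Blue 5, Green 3, Gold 2, Silver 3, Violet 12, Amber 74.
Amber has quota 75.274 (lower 75, upper 76) but receives 74 — outside the quota interval.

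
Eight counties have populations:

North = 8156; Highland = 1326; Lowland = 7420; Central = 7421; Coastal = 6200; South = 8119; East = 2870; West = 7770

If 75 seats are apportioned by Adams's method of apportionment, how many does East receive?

Standard divisor 49282/75 ≈ 657.093; standard quotas: North 12.412, Highland 2.018, Lowland 11.292, Central 11.294, Coastal 9.435, South 12.356, East 4.368, West 11.825.
Rounding up gives 13, 3, 12, 12, 10, 13, 5, 12 = 80 seats, so the divisor must be adjusted.
With modified divisor 684: modified quotas North 11.924, Highland 1.939, Lowland 10.848, Central 10.849, Coastal 9.064, South 11.870, East 4.196, West 11.360.
Rounding up: North 12, Highland 2, Lowland 11, Central 11, Coastal 10, South 12, East 5, West 12 (total 75).
East receives 5.

5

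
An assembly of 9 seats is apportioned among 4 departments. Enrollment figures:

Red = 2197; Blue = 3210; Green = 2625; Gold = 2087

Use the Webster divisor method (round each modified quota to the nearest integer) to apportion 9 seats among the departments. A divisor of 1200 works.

Red=2, Blue=3, Green=2, Gold=2

With modified divisor 1200: modified quotas Red 1.831, Blue 2.675, Green 2.188, Gold 1.739.
Rounding to the nearest integer: Red 2, Blue 3, Green 2, Gold 2 (total 9).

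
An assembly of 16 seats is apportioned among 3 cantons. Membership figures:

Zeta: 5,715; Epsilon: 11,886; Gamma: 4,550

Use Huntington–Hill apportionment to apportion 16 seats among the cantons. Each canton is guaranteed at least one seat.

With divisor 1357: modified quotas Zeta 4.211, Epsilon 8.759, Gamma 3.353.
Geometric-mean thresholds: Zeta √(4·5)=4.472, Epsilon √(8·9)=8.485, Gamma √(3·4)=3.464.
Each quota rounded against its threshold gives Zeta 4, Epsilon 9, Gamma 3 (total 16).

Zeta 4; Epsilon 9; Gamma 3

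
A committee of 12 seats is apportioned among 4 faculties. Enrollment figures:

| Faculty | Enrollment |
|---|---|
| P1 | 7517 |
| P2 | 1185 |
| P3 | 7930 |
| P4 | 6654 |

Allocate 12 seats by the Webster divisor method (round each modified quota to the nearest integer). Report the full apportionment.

P1: 4, P2: 1, P3: 4, P4: 3

Standard divisor 23286/12 ≈ 1940.5; standard quotas: P1 3.874, P2 0.611, P3 4.087, P4 3.429.
Rounding to the nearest integer gives P1 4, P2 1, P3 4, P4 3 — total 12, matching the house size, so no adjustment is needed.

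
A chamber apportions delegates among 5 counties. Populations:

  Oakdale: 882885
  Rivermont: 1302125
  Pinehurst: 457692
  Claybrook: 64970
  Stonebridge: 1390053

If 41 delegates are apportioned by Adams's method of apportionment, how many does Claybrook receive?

Standard divisor 4097725/41 ≈ 99944.512; standard quotas: Oakdale 8.834, Rivermont 13.028, Pinehurst 4.579, Claybrook 0.650, Stonebridge 13.908.
Rounding up gives 9, 14, 5, 1, 14 = 43 seats, so the divisor must be adjusted.
With modified divisor 107700: modified quotas Oakdale 8.198, Rivermont 12.090, Pinehurst 4.250, Claybrook 0.603, Stonebridge 12.907.
Rounding up: Oakdale 9, Rivermont 13, Pinehurst 5, Claybrook 1, Stonebridge 13 (total 41).
Claybrook receives 1.

1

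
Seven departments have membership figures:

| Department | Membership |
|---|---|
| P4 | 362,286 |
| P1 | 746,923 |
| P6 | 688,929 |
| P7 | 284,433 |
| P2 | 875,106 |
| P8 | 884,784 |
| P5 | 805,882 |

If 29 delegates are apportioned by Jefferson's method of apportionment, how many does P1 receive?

5

Standard divisor 4648343/29 ≈ 160287.69; standard quotas: P4 2.260, P1 4.660, P6 4.298, P7 1.775, P2 5.460, P8 5.520, P5 5.028.
Rounding down gives 2, 4, 4, 1, 5, 5, 5 = 26 seats, so the divisor must be adjusted.
With modified divisor 144000: modified quotas P4 2.516, P1 5.187, P6 4.784, P7 1.975, P2 6.077, P8 6.144, P5 5.596.
Rounding down: P4 2, P1 5, P6 4, P7 1, P2 6, P8 6, P5 5 (total 29).
P1 receives 5.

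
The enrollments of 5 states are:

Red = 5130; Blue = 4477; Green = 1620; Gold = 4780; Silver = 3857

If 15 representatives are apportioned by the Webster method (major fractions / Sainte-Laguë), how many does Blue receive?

Standard divisor 19864/15 ≈ 1324.267; standard quotas: Red 3.874, Blue 3.381, Green 1.223, Gold 3.610, Silver 2.913.
Rounding to the nearest integer gives Red 4, Blue 3, Green 1, Gold 4, Silver 3 — total 15, matching the house size, so no adjustment is needed.
Blue receives 3.

3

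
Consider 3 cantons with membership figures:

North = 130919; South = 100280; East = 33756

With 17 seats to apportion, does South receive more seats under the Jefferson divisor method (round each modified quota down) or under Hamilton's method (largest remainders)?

Hamilton

Jefferson: North 9, South 6, East 2.
Hamilton: North 8, South 7, East 2.
South gets 6 under Jefferson and 7 under Hamilton.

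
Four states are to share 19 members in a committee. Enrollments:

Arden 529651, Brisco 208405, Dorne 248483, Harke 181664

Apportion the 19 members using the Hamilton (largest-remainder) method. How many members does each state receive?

Arden: 9; Brisco: 3; Dorne: 4; Harke: 3

The standard divisor is 1168203/19 ≈ 61484.368.
Standard quotas: Arden 8.6144, Brisco 3.3896, Dorne 4.0414, Harke 2.9546.
Lower quotas: Arden 8, Brisco 3, Dorne 4, Harke 2 (sum 17, leaving 2 seats).
Remainders in descending order: Harke 0.9546, Arden 0.6144, Brisco 0.3896, Dorne 0.0414.
Largest remainders: Harke, Arden receive the extra seats.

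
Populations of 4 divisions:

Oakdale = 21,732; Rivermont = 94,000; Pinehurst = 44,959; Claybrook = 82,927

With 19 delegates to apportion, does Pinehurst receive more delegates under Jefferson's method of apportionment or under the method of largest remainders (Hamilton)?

Jefferson: Oakdale 1, Rivermont 8, Pinehurst 3, Claybrook 7.
Hamilton: Oakdale 2, Rivermont 7, Pinehurst 4, Claybrook 6.
Pinehurst gets 3 under Jefferson and 4 under Hamilton.

Hamilton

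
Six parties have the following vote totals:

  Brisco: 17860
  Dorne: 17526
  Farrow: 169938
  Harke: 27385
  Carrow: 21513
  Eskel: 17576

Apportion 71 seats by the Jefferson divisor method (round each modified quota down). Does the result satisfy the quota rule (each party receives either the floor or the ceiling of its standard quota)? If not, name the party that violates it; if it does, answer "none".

Farrow

Standard quotas: Brisco 4.665, Dorne 4.578, Farrow 44.392, Harke 7.154, Carrow 5.620, Eskel 4.591.
Jefferson allocation: Brisco 4, Dorne 4, Farrow 47, Harke 7, Carrow 5, Eskel 4.
Farrow has quota 44.392 (lower 44, upper 45) but receives 47 — outside the quota interval.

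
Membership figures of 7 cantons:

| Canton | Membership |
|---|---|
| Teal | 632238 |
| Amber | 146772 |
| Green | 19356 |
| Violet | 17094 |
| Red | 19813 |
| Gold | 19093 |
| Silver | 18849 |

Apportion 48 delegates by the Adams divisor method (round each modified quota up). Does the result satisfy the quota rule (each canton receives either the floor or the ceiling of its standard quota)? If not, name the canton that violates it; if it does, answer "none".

Teal

Standard quotas: Teal 34.754, Amber 8.068, Green 1.064, Violet 0.940, Red 1.089, Gold 1.050, Silver 1.036.
Adams allocation: Teal 33, Amber 8, Green 2, Violet 1, Red 2, Gold 1, Silver 1.
Teal has quota 34.754 (lower 34, upper 35) but receives 33 — outside the quota interval.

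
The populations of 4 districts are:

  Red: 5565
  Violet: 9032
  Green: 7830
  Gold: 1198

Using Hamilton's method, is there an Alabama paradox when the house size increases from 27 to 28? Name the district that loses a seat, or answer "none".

Gold

At 27 seats: Red 6, Violet 10, Green 9, Gold 2.
At 28 seats: Red 7, Violet 11, Green 9, Gold 1.
Gold drops from 2 to 1.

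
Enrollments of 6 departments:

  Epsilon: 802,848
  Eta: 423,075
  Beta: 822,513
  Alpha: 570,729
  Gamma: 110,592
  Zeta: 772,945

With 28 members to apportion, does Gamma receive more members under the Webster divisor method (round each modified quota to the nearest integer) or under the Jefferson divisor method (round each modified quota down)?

Webster: Epsilon 6, Eta 3, Beta 7, Alpha 5, Gamma 1, Zeta 6.
Jefferson: Epsilon 7, Eta 3, Beta 7, Alpha 5, Gamma 0, Zeta 6.
Gamma gets 1 under Webster and 0 under Jefferson.

Webster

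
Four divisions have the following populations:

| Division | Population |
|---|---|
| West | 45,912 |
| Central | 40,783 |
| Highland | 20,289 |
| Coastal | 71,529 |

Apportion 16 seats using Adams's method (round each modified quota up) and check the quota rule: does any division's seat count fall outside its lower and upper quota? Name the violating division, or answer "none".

Standard quotas: West 4.115, Central 3.655, Highland 1.818, Coastal 6.411.
Adams allocation: West 4, Central 4, Highland 2, Coastal 6.
Every allocation lies between the lower and upper quota.

none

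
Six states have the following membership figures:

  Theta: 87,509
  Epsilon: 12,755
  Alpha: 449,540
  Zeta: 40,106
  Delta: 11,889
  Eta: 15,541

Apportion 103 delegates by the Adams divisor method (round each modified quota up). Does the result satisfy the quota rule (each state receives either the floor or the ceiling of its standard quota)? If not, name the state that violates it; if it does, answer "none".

Alpha

Standard quotas: Theta 14.600, Epsilon 2.128, Alpha 75.003, Zeta 6.691, Delta 1.984, Eta 2.593.
Adams allocation: Theta 15, Epsilon 3, Alpha 73, Zeta 7, Delta 2, Eta 3.
Alpha has quota 75.003 (lower 75, upper 76) but receives 73 — outside the quota interval.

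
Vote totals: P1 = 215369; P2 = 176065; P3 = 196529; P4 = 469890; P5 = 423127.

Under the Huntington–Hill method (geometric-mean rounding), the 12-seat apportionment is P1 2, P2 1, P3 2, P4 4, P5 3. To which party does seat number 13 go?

P2

Priority for the next seat is population ÷ (√(s·(s+1))).
Priorities: P1 87924.026, P2 124496.755, P3 80232.628, P4 105070.598, P5 122146.244.
Highest priority: P2.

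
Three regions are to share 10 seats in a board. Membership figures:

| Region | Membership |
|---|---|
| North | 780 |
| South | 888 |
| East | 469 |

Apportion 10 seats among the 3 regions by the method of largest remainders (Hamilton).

Standard divisor: 2137 ÷ 10 ≈ 213.7.
Standard quotas: North 3.650, South 4.155, East 2.195.
Lower quotas: North 3, South 4, East 2 (sum 9, leaving 1 seat).
Remainders in descending order: North 0.650, East 0.195, South 0.155.
The surplus seat goes to North.

North=4; South=4; East=2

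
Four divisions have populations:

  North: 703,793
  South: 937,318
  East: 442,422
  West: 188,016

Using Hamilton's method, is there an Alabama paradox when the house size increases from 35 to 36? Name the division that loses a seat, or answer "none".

none

At 35 seats: North 11, South 14, East 7, West 3.
At 36 seats: North 11, South 15, East 7, West 3.
No division's allocation decreased.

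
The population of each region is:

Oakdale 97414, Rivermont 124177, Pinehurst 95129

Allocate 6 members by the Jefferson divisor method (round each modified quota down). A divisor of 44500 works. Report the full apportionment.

With modified divisor 44500: modified quotas Oakdale 2.189, Rivermont 2.790, Pinehurst 2.138.
Rounding down: Oakdale 2, Rivermont 2, Pinehurst 2 (total 6).

Oakdale=2; Rivermont=2; Pinehurst=2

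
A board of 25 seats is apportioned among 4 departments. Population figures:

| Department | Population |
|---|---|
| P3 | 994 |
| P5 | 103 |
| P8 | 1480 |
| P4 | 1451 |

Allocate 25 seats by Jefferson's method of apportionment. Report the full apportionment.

P3=6; P5=0; P8=10; P4=9

Standard divisor 4028/25 ≈ 161.12; standard quotas: P3 6.169, P5 0.639, P8 9.186, P4 9.006.
Rounding down gives 6, 0, 9, 9 = 24 seats, so the divisor must be adjusted.
With modified divisor 147: modified quotas P3 6.762, P5 0.701, P8 10.068, P4 9.871.
Rounding down: P3 6, P5 0, P8 10, P4 9 (total 25).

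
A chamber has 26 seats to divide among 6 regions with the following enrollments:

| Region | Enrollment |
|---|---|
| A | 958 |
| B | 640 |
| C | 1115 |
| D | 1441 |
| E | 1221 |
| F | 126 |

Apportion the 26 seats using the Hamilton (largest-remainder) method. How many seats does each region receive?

Total 5501; standard divisor 5501/26 ≈ 211.577.
Standard quotas: A 4.528, B 3.025, C 5.270, D 6.811, E 5.771, F 0.596.
Lower quotas: A 4, B 3, C 5, D 6, E 5, F 0 (sum 23, leaving 3 seats).
Remainders in descending order: D 0.811, E 0.771, F 0.596, A 0.528, C 0.270, B 0.025.
The surplus seats go to D, E, F.

A=4; B=3; C=5; D=7; E=6; F=1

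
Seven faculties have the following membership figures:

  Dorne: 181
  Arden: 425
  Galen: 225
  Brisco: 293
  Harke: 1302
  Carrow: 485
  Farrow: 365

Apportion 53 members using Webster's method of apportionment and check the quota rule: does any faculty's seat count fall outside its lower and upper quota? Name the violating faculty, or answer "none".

Harke

Standard quotas: Dorne 2.928, Arden 6.876, Galen 3.640, Brisco 4.740, Harke 21.064, Carrow 7.846, Farrow 5.905.
Webster allocation: Dorne 3, Arden 7, Galen 4, Brisco 5, Harke 20, Carrow 8, Farrow 6.
Harke has quota 21.064 (lower 21, upper 22) but receives 20 — outside the quota interval.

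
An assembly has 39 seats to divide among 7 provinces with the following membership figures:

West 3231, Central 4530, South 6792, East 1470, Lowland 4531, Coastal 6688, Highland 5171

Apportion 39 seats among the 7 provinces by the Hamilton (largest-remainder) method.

Total 32413; standard divisor 32413/39 ≈ 831.103.
Standard quotas: West 3.8876, Central 5.4506, South 8.1723, East 1.7687, Lowland 5.4518, Coastal 8.0471, Highland 6.2219.
Lower quotas: West 3, Central 5, South 8, East 1, Lowland 5, Coastal 8, Highland 6 (sum 36, leaving 3 seats).
Remainders in descending order: West 0.8876, East 0.7687, Lowland 0.4518, Central 0.4506, Highland 0.2219, South 0.1723, Coastal 0.0471.
The surplus seats go to West, East, Lowland.

West=4; Central=5; South=8; East=2; Lowland=6; Coastal=8; Highland=6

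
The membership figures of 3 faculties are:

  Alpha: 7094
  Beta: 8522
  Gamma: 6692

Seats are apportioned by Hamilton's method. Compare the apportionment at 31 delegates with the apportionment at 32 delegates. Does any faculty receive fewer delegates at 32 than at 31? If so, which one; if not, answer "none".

none

At 31 seats: Alpha 10, Beta 12, Gamma 9.
At 32 seats: Alpha 10, Beta 12, Gamma 10.
No faculty's allocation decreased.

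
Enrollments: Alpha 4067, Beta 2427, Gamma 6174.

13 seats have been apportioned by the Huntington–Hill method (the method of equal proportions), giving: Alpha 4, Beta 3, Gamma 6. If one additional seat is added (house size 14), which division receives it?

Gamma

Priority for the next seat is population ÷ (√(s·(s+1))).
Priorities: Alpha 909.409, Beta 700.615, Gamma 952.669.
Highest priority: Gamma.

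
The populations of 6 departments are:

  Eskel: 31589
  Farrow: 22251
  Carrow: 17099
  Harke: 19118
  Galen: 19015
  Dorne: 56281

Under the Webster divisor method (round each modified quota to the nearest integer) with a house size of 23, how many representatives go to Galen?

3

Standard divisor 165353/23 ≈ 7189.261; standard quotas: Eskel 4.394, Farrow 3.095, Carrow 2.378, Harke 2.659, Galen 2.645, Dorne 7.828.
Rounding to the nearest integer gives Eskel 4, Farrow 3, Carrow 2, Harke 3, Galen 3, Dorne 8 — total 23, matching the house size, so no adjustment is needed.
Galen receives 3.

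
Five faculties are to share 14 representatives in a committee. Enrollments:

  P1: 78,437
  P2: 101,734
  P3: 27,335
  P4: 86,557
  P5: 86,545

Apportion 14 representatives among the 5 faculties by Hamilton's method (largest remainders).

The standard divisor is 380608/14 ≈ 27186.286.
Standard quotas: P1 2.8852, P2 3.7421, P3 1.0055, P4 3.1838, P5 3.1834.
Lower quotas: P1 2, P2 3, P3 1, P4 3, P5 3 (sum 12, leaving 2 seats).
Remainders in descending order: P1 0.8852, P2 0.7421, P4 0.1838, P5 0.1834, P3 0.0055.
Largest remainders: P1, P2 receive the extra seats.

P1 3, P2 4, P3 1, P4 3, P5 3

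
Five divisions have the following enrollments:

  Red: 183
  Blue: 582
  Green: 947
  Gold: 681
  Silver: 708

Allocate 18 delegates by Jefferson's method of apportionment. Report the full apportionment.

Standard divisor 3101/18 ≈ 172.278; standard quotas: Red 1.062, Blue 3.378, Green 5.497, Gold 3.953, Silver 4.110.
Rounding down gives 1, 3, 5, 3, 4 = 16 seats, so the divisor must be adjusted.
With modified divisor 150: modified quotas Red 1.220, Blue 3.880, Green 6.313, Gold 4.540, Silver 4.720.
Rounding down: Red 1, Blue 3, Green 6, Gold 4, Silver 4 (total 18).

Red 1; Blue 3; Green 6; Gold 4; Silver 4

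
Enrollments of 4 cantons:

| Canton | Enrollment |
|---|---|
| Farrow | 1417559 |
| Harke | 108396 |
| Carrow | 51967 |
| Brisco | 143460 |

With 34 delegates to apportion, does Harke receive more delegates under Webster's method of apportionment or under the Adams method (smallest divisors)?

Webster: Farrow 28, Harke 2, Carrow 1, Brisco 3.
Adams: Farrow 27, Harke 3, Carrow 1, Brisco 3.
Harke gets 2 under Webster and 3 under Adams.

Adams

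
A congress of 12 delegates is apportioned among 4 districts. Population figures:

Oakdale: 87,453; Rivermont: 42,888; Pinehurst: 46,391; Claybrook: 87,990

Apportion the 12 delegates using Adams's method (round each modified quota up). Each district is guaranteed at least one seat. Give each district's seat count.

Standard divisor 264722/12 ≈ 22060.167; standard quotas: Oakdale 3.964, Rivermont 1.944, Pinehurst 2.103, Claybrook 3.989.
Rounding up gives 4, 2, 3, 4 = 13 seats, so the divisor must be adjusted.
With modified divisor 26200: modified quotas Oakdale 3.338, Rivermont 1.637, Pinehurst 1.771, Claybrook 3.358.
Rounding up: Oakdale 4, Rivermont 2, Pinehurst 2, Claybrook 4 (total 12).

Oakdale: 4, Rivermont: 2, Pinehurst: 2, Claybrook: 4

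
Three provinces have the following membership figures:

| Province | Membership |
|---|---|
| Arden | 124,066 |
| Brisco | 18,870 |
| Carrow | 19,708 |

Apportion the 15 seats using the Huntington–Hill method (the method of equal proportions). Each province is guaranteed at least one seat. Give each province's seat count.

With divisor 11314: modified quotas Arden 10.966, Brisco 1.668, Carrow 1.742.
Geometric-mean thresholds: Arden √(10·11)=10.488, Brisco √(1·2)=1.414, Carrow √(1·2)=1.414.
Each quota rounded against its threshold gives Arden 11, Brisco 2, Carrow 2 (total 15).

Arden: 11, Brisco: 2, Carrow: 2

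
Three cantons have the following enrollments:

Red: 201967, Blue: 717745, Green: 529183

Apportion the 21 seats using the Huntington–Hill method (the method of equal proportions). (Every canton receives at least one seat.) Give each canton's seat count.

Red 3, Blue 10, Green 8

With divisor 69575: modified quotas Red 2.903, Blue 10.316, Green 7.606.
Geometric-mean thresholds: Red √(2·3)=2.449, Blue √(10·11)=10.488, Green √(7·8)=7.483.
Each quota rounded against its threshold gives Red 3, Blue 10, Green 8 (total 21).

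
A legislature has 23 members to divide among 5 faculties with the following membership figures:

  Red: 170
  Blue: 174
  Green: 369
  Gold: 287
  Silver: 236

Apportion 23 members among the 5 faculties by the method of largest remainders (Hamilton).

Red 3, Blue 3, Green 7, Gold 5, Silver 5

Standard divisor: 1236 ÷ 23 ≈ 53.739.
Standard quotas: Red 3.163, Blue 3.238, Green 6.867, Gold 5.341, Silver 4.392.
Lower quotas: Red 3, Blue 3, Green 6, Gold 5, Silver 4 (sum 21, leaving 2 seats).
Remainders in descending order: Green 0.867, Silver 0.392, Gold 0.341, Blue 0.238, Red 0.163.
The surplus seats go to Green, Silver.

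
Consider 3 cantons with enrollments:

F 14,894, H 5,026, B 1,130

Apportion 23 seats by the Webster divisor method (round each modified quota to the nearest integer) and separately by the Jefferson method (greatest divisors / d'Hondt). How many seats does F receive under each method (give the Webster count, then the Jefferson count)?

16 and 17

Webster: F 16, H 6, B 1.
Jefferson: F 17, H 5, B 1.
F gets 16 under Webster and 17 under Jefferson.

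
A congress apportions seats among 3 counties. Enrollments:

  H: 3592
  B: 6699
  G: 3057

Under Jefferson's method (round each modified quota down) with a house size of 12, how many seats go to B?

Standard divisor 13348/12 ≈ 1112.333; standard quotas: H 3.229, B 6.022, G 2.748.
Rounding down gives 3, 6, 2 = 11 seats, so the divisor must be adjusted.
With modified divisor 1000: modified quotas H 3.592, B 6.699, G 3.057.
Rounding down: H 3, B 6, G 3 (total 12).
B receives 6.

6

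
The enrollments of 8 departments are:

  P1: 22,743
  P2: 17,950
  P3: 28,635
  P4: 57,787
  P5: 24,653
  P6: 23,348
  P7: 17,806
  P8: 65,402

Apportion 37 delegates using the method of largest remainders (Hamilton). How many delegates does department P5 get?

4

Total 258324; standard divisor 258324/37 ≈ 6981.73.
Standard quotas: P1 3.2575, P2 2.5710, P3 4.1014, P4 8.2769, P5 3.5311, P6 3.3442, P7 2.5504, P8 9.3676.
Lower quotas: P1 3, P2 2, P3 4, P4 8, P5 3, P6 3, P7 2, P8 9 (sum 34, leaving 3 seats).
Remainders in descending order: P2 0.5710, P7 0.5504, P5 0.5311, P8 0.3676, P6 0.3442, P4 0.2769, P1 0.2575, P3 0.1014.
The surplus seats go to P2, P7, P5.
P5 receives 4.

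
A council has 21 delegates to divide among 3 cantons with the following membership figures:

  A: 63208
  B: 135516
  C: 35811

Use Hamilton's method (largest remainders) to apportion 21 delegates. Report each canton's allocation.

A 6, B 12, C 3

Total 234535; standard divisor 234535/21 ≈ 11168.333.
Standard quotas: A 5.6596, B 12.1340, C 3.2065.
Lower quotas: A 5, B 12, C 3 (sum 20, leaving 1 seat).
Remainders in descending order: A 0.6596, C 0.2065, B 0.1340.
Largest remainder: A receives the extra seat.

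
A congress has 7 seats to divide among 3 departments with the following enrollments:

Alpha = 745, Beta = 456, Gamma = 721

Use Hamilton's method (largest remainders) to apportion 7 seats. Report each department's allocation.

Standard divisor: 1922 ÷ 7 ≈ 274.571.
Standard quotas: Alpha 2.713, Beta 1.661, Gamma 2.626.
Lower quotas: Alpha 2, Beta 1, Gamma 2 (sum 5, leaving 2 seats).
Remainders in descending order: Alpha 0.713, Beta 0.661, Gamma 0.626.
The surplus seats go to Alpha, Beta.

Alpha=3, Beta=2, Gamma=2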